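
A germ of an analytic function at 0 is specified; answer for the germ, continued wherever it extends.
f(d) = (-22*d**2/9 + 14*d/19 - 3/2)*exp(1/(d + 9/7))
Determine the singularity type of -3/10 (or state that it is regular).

The point is a regular point.

There is no denominator, hence no pole anywhere.
The essential point of exp(1/(d - (-9/7))) is -9/7, not -3/10.
So the germ continues analytically to -3/10.


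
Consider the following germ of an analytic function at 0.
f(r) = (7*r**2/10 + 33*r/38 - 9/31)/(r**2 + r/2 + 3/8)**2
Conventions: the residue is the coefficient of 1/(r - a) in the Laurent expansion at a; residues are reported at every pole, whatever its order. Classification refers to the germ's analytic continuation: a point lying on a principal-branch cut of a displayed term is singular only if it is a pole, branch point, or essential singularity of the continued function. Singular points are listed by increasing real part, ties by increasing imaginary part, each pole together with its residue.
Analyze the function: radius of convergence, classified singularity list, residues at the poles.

Radius of convergence at 0: (1/4)*sqrt(6).
At (-1/4) - ((1/4)*sqrt(5))*i: a pole of order 2; residue -((11541/73625)*sqrt(5))*i.
At (-1/4) + ((1/4)*sqrt(5))*i: a pole of order 2; residue ((11541/73625)*sqrt(5))*i.

Denominator factor (r**2 + r/2 + 3/8)^2: discriminant -5/4, complex-conjugate roots (-1/4) + ((1/4)*sqrt(5))*i and (-1/4) - ((1/4)*sqrt(5))*i; poles of order 2, moduli (1/4)*sqrt(6) and (1/4)*sqrt(6).
The radius of convergence is the smallest modulus among the singular points: (1/4)*sqrt(6).
The factor r**2 + r/2 + 3/8 splits as (r - a)(r - a') with a = (-1/4) - ((1/4)*sqrt(5))*i, a' = (-1/4) + ((1/4)*sqrt(5))*i. At the order-2 pole a set g(r) = (r - a)^2*f(r) = [7*r**2/10 + 33*r/38 - 9/31] / (r - a')^2.
Order-2 pole: residue = g'(a); g'((-1/4) - ((1/4)*sqrt(5))*i) = -((11541/73625)*sqrt(5))*i, so the residue is -((11541/73625)*sqrt(5))*i.
The factor r**2 + r/2 + 3/8 splits as (r - a)(r - a') with a = (-1/4) + ((1/4)*sqrt(5))*i, a' = (-1/4) - ((1/4)*sqrt(5))*i. At the order-2 pole a set g(r) = (r - a)^2*f(r) = [7*r**2/10 + 33*r/38 - 9/31] / (r - a')^2.
Order-2 pole: residue = g'(a); g'((-1/4) + ((1/4)*sqrt(5))*i) = ((11541/73625)*sqrt(5))*i, so the residue is ((11541/73625)*sqrt(5))*i.
List the singular points by increasing real part (a conjugate pair: the negative imaginary part first).


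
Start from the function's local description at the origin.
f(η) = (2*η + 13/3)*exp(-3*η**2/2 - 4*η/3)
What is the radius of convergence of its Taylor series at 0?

The factor exp(-3*η**2/2 - 4*η/3) is entire and contributes no finite singular point.
The polynomial part has no poles.
No finite singular points: the Taylor series at 0 converges everywhere.

The radius of convergence is infinite.


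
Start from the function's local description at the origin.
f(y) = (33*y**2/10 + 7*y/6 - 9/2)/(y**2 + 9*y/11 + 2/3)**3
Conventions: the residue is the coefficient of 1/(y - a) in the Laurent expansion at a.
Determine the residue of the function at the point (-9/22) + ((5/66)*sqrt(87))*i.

The factor y**2 + 9*y/11 + 2/3 splits as (y - a)(y - a') with a = (-9/22) + ((5/66)*sqrt(87))*i, a' = (-9/22) - ((5/66)*sqrt(87))*i. At the order-3 pole a set g(y) = (y - a)^3*f(y) = [33*y**2/10 + 7*y/6 - 9/2] / (y - a')^3.
Order-3 pole: residue = g''(a)/2; g''((-9/22) + ((5/66)*sqrt(87))*i) = ((337065102/381078125)*sqrt(87))*i, so the residue is ((168532551/381078125)*sqrt(87))*i.

The residue is ((168532551/381078125)*sqrt(87))*i.


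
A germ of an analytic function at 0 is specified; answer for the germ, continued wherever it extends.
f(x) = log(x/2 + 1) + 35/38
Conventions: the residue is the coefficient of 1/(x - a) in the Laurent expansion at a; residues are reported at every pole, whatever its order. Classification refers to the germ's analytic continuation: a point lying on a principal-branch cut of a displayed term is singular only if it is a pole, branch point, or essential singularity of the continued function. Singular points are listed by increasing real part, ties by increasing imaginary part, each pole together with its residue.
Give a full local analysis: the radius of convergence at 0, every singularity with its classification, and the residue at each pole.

Branch term (1)*log(1 - x/(-2)): its argument vanishes at x = -2, a logarithmic branch point, modulus 2.
The radius of convergence is the smallest modulus among the singular points: 2.

Radius of convergence at 0: 2.
At -2: a logarithmic branch point.


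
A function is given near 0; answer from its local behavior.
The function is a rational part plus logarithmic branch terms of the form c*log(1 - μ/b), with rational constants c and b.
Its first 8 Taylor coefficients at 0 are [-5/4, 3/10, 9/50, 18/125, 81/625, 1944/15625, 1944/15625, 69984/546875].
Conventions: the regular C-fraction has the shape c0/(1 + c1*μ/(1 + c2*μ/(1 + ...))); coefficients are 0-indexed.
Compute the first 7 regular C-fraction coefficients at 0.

Taylor coefficients (read off): a_0 = -5/4, a_1 = 3/10, a_2 = 9/50, a_3 = 18/125, a_4 = 81/625, a_5 = 1944/15625, a_6 = 1944/15625.
c0 = a_0 = -5/4. Peel one level at a time: if S = 1 + c*μ/S' with S'(0) = 1, then c is the μ-coefficient of S and S' = c*μ/(S - 1).
S_1 = c0/f = 1 + (6/25)*μ + (126/625)*μ^2 + ...; c1 = 6/25.
S_2 = c1*μ/(S_1 - 1) = 1 + (-21/25)*μ + (-3/25)*μ^2 + ...; c2 = -21/25.
S_3 = c2*μ/(S_2 - 1) = 1 + (-1/7)*μ + (-16/245)*μ^2 + ...; c3 = -1/7.
S_4 = c3*μ/(S_3 - 1) = 1 + (-16/35)*μ + (-12/125)*μ^2 + ...; c4 = -16/35.
S_5 = c4*μ/(S_4 - 1) = 1 + (-21/100)*μ + (-819/10000)*μ^2 + ...; c5 = -21/100.
S_6 = c5*μ/(S_5 - 1) = 1 + (-39/100)*μ + ...; c6 = -39/100.

The regular C-fraction coefficients are [-5/4, 6/25, -21/25, -1/7, -16/35, -21/100, -39/100].


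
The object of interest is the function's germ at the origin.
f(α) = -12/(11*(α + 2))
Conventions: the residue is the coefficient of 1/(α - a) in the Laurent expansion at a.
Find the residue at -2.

The residue is -12/11.

At the order-1 pole -2 set g(α) = (α - (-2))*f(α) = -12/11.
Simple pole: residue = g(a) at a = -2, which is -12/11.


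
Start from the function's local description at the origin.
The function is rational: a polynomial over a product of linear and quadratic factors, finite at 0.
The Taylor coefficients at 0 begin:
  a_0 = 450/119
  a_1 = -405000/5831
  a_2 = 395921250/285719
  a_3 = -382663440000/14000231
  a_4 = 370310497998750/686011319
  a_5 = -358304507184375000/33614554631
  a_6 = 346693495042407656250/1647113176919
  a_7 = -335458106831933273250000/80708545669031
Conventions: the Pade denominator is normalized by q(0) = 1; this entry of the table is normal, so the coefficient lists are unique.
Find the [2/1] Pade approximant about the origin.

The Pade approximant has numerator coefficients [450/119, 7165800/1395989, 21903750/1395989]; denominator coefficients [1, 11338176/574819].


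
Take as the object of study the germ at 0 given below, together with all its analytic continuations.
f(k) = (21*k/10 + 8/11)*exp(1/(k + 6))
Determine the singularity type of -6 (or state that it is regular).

The exponent 1/(k - (-6)) has a pole at -6, so exp(1/(k - (-6))) takes every nonzero value near it: an essential singularity (not a pole of any order).

The point is an essential singularity.


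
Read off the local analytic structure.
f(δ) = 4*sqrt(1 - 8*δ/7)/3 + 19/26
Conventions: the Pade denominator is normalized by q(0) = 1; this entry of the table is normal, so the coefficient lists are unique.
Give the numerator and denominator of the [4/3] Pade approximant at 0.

The Pade approximant has numerator coefficients [161/78, -1174/273, 5300/1911, -7568/13377, 128/7203]; denominator coefficients [1, -12/7, 40/49, -32/343].

Taylor coefficients needed (expand at 0): a_0 = 161/78, a_1 = -16/21, a_2 = -32/147, a_3 = -128/1029, a_4 = -640/7203, a_5 = -512/7203, a_6 = -1024/16807, a_7 = -45056/823543.
Write the denominator as Q(δ) = 1 + q1*δ + q2*δ^2 + q3*δ^3. Requiring Q*f - P = O(δ^8) with deg P <= 4 kills the coefficients of δ^5..δ^7 in Q*f:
  δ^5: a_5 + q1*a_4 + q2*a_3 + q3*a_2 = 0, i.e. -512/7203 + (-640/7203)*q1 + (-128/1029)*q2 + (-32/147)*q3 = 0.
  δ^6: a_6 + q1*a_5 + q2*a_4 + q3*a_3 = 0, i.e. -1024/16807 + (-512/7203)*q1 + (-640/7203)*q2 + (-128/1029)*q3 = 0.
  δ^7: a_7 + q1*a_6 + q2*a_5 + q3*a_4 = 0, i.e. -45056/823543 + (-1024/16807)*q1 + (-512/7203)*q2 + (-640/7203)*q3 = 0.
Solving this linear system: q1 = -12/7, q2 = 40/49, q3 = -32/343.
The numerator is Q*f truncated at degree 4: P0 = a_0 = 161/78; P1 = a_1 + q1*a_0 = -1174/273; P2 = a_2 + q1*a_1 + q2*a_0 = 5300/1911; P3 = a_3 + q1*a_2 + q2*a_1 + q3*a_0 = -7568/13377; P4 = a_4 + q1*a_3 + q2*a_2 + q3*a_1 = 128/7203.


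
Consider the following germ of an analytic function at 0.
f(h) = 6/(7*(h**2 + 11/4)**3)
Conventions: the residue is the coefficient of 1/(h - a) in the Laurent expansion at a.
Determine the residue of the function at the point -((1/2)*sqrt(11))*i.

The factor h**2 + 11/4 splits as (h - a)(h - a') with a = -((1/2)*sqrt(11))*i, a' = ((1/2)*sqrt(11))*i. At the order-3 pole a set g(h) = (h - a)^3*f(h) = [6/7] / (h - a')^3.
Order-3 pole: residue = g''(a)/2; g''(-((1/2)*sqrt(11))*i) = ((72/9317)*sqrt(11))*i, so the residue is ((36/9317)*sqrt(11))*i.

The residue is ((36/9317)*sqrt(11))*i.


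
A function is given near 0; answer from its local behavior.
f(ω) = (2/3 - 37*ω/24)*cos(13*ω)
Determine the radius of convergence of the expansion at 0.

The factor cos(13*ω) is entire and contributes no finite singular point.
The polynomial part has no poles.
No finite singular points: the Taylor series at 0 converges everywhere.

The radius of convergence is infinite.


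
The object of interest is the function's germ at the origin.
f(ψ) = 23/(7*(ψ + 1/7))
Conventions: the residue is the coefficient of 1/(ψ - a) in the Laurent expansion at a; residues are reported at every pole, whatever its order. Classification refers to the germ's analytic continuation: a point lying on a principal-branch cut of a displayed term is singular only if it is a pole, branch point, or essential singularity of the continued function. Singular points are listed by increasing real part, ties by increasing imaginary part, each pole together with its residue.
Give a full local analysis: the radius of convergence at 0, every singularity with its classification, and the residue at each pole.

Radius of convergence at 0: 1/7.
At -1/7: a pole of order 1; residue 23/7.

Denominator factor (ψ + 1/7): pole of order 1 at -1/7, modulus 1/7.
The radius of convergence is the smallest modulus among the singular points: 1/7.
At the order-1 pole -1/7 set g(ψ) = (ψ - (-1/7))*f(ψ) = 23/7.
Simple pole: residue = g(a) at a = -1/7, which is 23/7.


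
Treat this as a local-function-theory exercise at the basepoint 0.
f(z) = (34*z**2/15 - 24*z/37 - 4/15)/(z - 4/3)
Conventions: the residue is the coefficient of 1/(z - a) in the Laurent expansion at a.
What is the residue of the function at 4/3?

The residue is 14476/4995.

At the order-1 pole 4/3 set g(z) = (z - (4/3))*f(z) = 34*z**2/15 - 24*z/37 - 4/15.
Simple pole: residue = g(a) at a = 4/3, which is 14476/4995.


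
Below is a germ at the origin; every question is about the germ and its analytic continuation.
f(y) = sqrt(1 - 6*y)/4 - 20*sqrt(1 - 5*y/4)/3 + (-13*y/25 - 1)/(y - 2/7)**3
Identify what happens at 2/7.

The point is a pole of order 3.

The denominator factor y - 2/7 vanishes at 2/7 and appears to the power 3; the numerator there equals -201/175, nonzero, and no other factor vanishes.
The branch terms are analytic at this point.
Hence a pole whose order is the multiplicity, 3.


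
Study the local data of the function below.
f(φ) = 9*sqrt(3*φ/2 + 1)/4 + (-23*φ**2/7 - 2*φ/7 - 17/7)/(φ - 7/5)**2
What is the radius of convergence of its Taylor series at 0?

The radius of convergence is 2/3.

Denominator factor (φ - 7/5)^2: pole of order 2 at 7/5, modulus 7/5.
Branch term (9/4)*sqrt(1 - φ/(-2/3)): its argument vanishes at φ = -2/3, a square-root branch point, modulus 2/3.
The radius of convergence is the smallest modulus among the singular points: 2/3.


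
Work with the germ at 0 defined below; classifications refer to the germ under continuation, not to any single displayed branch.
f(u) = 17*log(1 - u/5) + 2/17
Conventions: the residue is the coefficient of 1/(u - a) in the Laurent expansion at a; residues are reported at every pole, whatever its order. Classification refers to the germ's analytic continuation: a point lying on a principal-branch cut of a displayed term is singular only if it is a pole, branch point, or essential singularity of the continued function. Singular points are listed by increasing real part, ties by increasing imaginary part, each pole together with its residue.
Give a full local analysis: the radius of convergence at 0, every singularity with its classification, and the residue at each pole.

Radius of convergence at 0: 5.
At 5: a logarithmic branch point.

Branch term (17)*log(1 - u/(5)): its argument vanishes at u = 5, a logarithmic branch point, modulus 5.
The radius of convergence is the smallest modulus among the singular points: 5.


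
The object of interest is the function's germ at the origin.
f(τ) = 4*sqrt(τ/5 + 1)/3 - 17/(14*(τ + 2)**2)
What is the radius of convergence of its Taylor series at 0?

The radius of convergence is 2.

Denominator factor (τ + 2)^2: pole of order 2 at -2, modulus 2.
Branch term (4/3)*sqrt(1 - τ/(-5)): its argument vanishes at τ = -5, a square-root branch point, modulus 5.
The radius of convergence is the smallest modulus among the singular points: 2.


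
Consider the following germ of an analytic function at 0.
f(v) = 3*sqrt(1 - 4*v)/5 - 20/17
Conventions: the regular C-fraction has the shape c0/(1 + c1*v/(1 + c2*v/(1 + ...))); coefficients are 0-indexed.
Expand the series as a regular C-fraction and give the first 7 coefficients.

Taylor coefficients (expand at 0): a_0 = -49/85, a_1 = -6/5, a_2 = -6/5, a_3 = -12/5, a_4 = -6, a_5 = -84/5, a_6 = -252/5.
c0 = a_0 = -49/85. Peel one level at a time: if S = 1 + c*v/S' with S'(0) = 1, then c is the v-coefficient of S and S' = c*v/(S - 1).
S_1 = c0/f = 1 + (-102/49)*v + (5406/2401)*v^2 + ...; c1 = -102/49.
S_2 = c1*v/(S_1 - 1) = 1 + (53/49)*v + (-1)*v^2 + ...; c2 = 53/49.
S_3 = c2*v/(S_2 - 1) = 1 + (49/53)*v + (7595/2809)*v^2 + ...; c3 = 49/53.
S_4 = c3*v/(S_3 - 1) = 1 + (-155/53)*v + (-1)*v^2 + ...; c4 = -155/53.
S_5 = c4*v/(S_4 - 1) = 1 + (-53/155)*v + (-13621/24025)*v^2 + ...; c5 = -53/155.
S_6 = c5*v/(S_5 - 1) = 1 + (-257/155)*v + ...; c6 = -257/155.

The regular C-fraction coefficients are [-49/85, -102/49, 53/49, 49/53, -155/53, -53/155, -257/155].


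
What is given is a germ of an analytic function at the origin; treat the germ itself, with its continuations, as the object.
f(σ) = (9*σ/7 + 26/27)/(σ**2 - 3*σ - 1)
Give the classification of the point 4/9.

The point is a regular point.

Denominator factors: σ**2 - 3*σ - 1 = -173/81 at σ = 4/9 — none vanishes.
So the germ continues analytically to 4/9.


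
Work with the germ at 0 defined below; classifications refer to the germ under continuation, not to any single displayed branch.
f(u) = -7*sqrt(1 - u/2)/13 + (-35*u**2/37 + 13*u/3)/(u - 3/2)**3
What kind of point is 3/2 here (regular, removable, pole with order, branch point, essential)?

The point is a pole of order 3.

The denominator factor u - 3/2 vanishes at 3/2 and appears to the power 3; the numerator there equals 647/148, nonzero, and no other factor vanishes.
The branch terms are analytic at this point.
Hence a pole whose order is the multiplicity, 3.


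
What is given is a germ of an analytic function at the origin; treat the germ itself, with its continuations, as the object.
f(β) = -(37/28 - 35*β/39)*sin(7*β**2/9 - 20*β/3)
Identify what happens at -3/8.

There is no denominator, hence no pole anywhere.
The factor -sin(7*β**2/9 - 20*β/3) is entire.
So the germ continues analytically to -3/8.

The point is a regular point.


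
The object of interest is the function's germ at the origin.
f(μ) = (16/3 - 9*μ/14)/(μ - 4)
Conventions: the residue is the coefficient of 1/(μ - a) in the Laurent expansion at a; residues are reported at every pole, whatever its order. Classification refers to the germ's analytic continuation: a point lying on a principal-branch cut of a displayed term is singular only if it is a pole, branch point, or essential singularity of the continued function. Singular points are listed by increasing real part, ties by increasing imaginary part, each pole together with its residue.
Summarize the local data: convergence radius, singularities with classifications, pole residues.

Denominator factor (μ - 4): pole of order 1 at 4, modulus 4.
The radius of convergence is the smallest modulus among the singular points: 4.
At the order-1 pole 4 set g(μ) = (μ - (4))*f(μ) = 16/3 - 9*μ/14.
Simple pole: residue = g(a) at a = 4, which is 58/21.

Radius of convergence at 0: 4.
At 4: a pole of order 1; residue 58/21.


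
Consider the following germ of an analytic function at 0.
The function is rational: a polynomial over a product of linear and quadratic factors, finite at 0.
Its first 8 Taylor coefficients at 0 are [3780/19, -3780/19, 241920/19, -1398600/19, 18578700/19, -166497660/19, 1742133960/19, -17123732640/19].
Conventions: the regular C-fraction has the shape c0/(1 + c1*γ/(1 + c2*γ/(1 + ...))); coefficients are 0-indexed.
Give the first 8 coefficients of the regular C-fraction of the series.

Taylor coefficients (read off): a_0 = 3780/19, a_1 = -3780/19, a_2 = 241920/19, a_3 = -1398600/19, a_4 = 18578700/19, a_5 = -166497660/19, a_6 = 1742133960/19, a_7 = -17123732640/19.
c0 = a_0 = 3780/19. Peel one level at a time: if S = 1 + c*γ/S' with S'(0) = 1, then c is the γ-coefficient of S and S' = c*γ/(S - 1).
S_1 = c0/f = 1 + (1)*γ + (-63)*γ^2 + ...; c1 = 1.
S_2 = c1*γ/(S_1 - 1) = 1 + (63)*γ + (3726)*γ^2 + ...; c2 = 63.
S_3 = c2*γ/(S_2 - 1) = 1 + (-414/7)*γ + (519/49)*γ^2 + ...; c3 = -414/7.
S_4 = c3*γ/(S_3 - 1) = 1 + (173/966)*γ + (8443/19044)*γ^2 + ...; c4 = 173/966.
S_5 = c4*γ/(S_4 - 1) = 1 + (-59101/23874)*γ + (21000/29929)*γ^2 + ...; c5 = -59101/23874.
S_6 = c5*γ/(S_5 - 1) = 1 + (414000/1460639)*γ + (37260000/71284249)*γ^2 + ...; c6 = 414000/1460639.
S_7 = c6*γ/(S_6 - 1) = 1 + (-15570/8443)*γ + ...; c7 = -15570/8443.

The regular C-fraction coefficients are [3780/19, 1, 63, -414/7, 173/966, -59101/23874, 414000/1460639, -15570/8443].


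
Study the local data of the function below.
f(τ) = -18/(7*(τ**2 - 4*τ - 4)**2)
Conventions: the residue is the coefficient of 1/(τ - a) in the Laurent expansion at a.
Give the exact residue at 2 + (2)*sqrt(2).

The residue is (9/448)*sqrt(2).

The factor τ**2 - 4*τ - 4 splits as (τ - a)(τ - a') with a = 2 + (2)*sqrt(2), a' = 2 - (2)*sqrt(2). At the order-2 pole a set g(τ) = (τ - a)^2*f(τ) = [-18/7] / (τ - a')^2.
Order-2 pole: residue = g'(a); g'(2 + (2)*sqrt(2)) = (9/448)*sqrt(2), so the residue is (9/448)*sqrt(2).


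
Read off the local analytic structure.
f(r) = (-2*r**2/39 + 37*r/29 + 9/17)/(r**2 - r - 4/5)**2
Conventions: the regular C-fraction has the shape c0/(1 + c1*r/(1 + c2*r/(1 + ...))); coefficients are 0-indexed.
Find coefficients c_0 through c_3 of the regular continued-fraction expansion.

Taylor coefficients (expand at 0): a_0 = 225/272, a_1 = -1175/15776, a_2 = 4339225/4922112, a_3 = 47875/153816.
c0 = a_0 = 225/272. Peel one level at a time: if S = 1 + c*r/S' with S'(0) = 1, then c is the r-coefficient of S and S' = c*r/(S - 1).
S_1 = c0/f = 1 + (47/522)*r + (-14985635/14169168)*r^2 + ...; c1 = 47/522.
S_2 = c1*r/(S_1 - 1) = 1 + (14985635/1275768)*r + (31024807681/215032896)*r^2 + ...; c2 = 14985635/1275768.
S_3 = c2*r/(S_2 - 1) = 1 + (-128531346107/10464254840)*r + ...; c3 = -128531346107/10464254840.

The regular C-fraction coefficients are [225/272, 47/522, 14985635/1275768, -128531346107/10464254840].


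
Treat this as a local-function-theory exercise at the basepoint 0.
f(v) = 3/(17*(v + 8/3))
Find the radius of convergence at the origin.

Denominator factor (v + 8/3): pole of order 1 at -8/3, modulus 8/3.
The radius of convergence is the smallest modulus among the singular points: 8/3.

The radius of convergence is 8/3.


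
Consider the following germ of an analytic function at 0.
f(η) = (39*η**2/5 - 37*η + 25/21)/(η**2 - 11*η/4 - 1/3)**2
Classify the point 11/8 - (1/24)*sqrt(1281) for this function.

The point is a pole of order 2.

The denominator factor η**2 - 11*η/4 - 1/3 vanishes at 11/8 - (1/24)*sqrt(1281) and appears to the power 2; the numerator there equals -11821/672 + (311/480)*sqrt(1281), nonzero, and no other factor vanishes.
Hence a pole whose order is the multiplicity, 2.


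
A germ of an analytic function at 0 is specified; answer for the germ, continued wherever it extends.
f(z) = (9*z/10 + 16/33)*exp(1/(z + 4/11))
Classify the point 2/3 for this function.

There is no denominator, hence no pole anywhere.
The essential point of exp(1/(z - (-4/11))) is -4/11, not 2/3.
So the germ continues analytically to 2/3.

The point is a regular point.


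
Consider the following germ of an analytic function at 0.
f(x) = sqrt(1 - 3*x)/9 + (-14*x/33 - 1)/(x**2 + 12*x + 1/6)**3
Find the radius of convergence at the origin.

Denominator factor (x**2 + 12*x + 1/6)^3: discriminant 430/3, real irrational roots -6 + (1/6)*sqrt(1290) and -6 - (1/6)*sqrt(1290); poles of order 3, moduli 6 - (1/6)*sqrt(1290) and 6 + (1/6)*sqrt(1290).
Branch term (1/9)*sqrt(1 - x/(1/3)): its argument vanishes at x = 1/3, a square-root branch point, modulus 1/3.
The radius of convergence is the smallest modulus among the singular points: 6 - (1/6)*sqrt(1290).

The radius of convergence is 6 - (1/6)*sqrt(1290).


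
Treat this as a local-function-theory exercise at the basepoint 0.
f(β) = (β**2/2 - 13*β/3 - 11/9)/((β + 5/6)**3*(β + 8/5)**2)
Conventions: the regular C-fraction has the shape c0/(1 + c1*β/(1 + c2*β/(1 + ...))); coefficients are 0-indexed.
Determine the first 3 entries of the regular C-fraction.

Taylor coefficients (expand at 0): a_0 = -33/40, a_1 = 861/800, a_2 = 173853/64000.
c0 = a_0 = -33/40. Peel one level at a time: if S = 1 + c*β/S' with S'(0) = 1, then c is the β-coefficient of S and S' = c*β/(S - 1).
S_1 = c0/f = 1 + (287/220)*β + (966937/193600)*β^2 + ...; c1 = 287/220.
S_2 = c1*β/(S_1 - 1) = 1 + (-966937/252560)*β + ...; c2 = -966937/252560.

The regular C-fraction coefficients are [-33/40, 287/220, -966937/252560].


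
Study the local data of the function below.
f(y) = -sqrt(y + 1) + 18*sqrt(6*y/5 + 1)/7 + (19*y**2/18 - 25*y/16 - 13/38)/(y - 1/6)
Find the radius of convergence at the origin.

The radius of convergence is 1/6.

Denominator factor (y - 1/6): pole of order 1 at 1/6, modulus 1/6.
Branch term (-1)*sqrt(1 - y/(-1)): its argument vanishes at y = -1, a square-root branch point, modulus 1.
Branch term (18/7)*sqrt(1 - y/(-5/6)): its argument vanishes at y = -5/6, a square-root branch point, modulus 5/6.
The radius of convergence is the smallest modulus among the singular points: 1/6.


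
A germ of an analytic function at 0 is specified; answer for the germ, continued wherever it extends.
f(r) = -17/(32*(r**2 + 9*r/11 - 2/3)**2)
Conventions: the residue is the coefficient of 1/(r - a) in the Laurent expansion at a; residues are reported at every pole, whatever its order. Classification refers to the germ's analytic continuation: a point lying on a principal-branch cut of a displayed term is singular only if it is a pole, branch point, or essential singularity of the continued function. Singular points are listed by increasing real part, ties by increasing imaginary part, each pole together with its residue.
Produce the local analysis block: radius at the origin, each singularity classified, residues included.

Radius of convergence at 0: -9/22 + (1/66)*sqrt(3633).
At -9/22 - (1/66)*sqrt(3633): a pole of order 2; residue -(67881/23464336)*sqrt(3633).
At -9/22 + (1/66)*sqrt(3633): a pole of order 2; residue (67881/23464336)*sqrt(3633).

Denominator factor (r**2 + 9*r/11 - 2/3)^2: discriminant 1211/363, real irrational roots -9/22 + (1/66)*sqrt(3633) and -9/22 - (1/66)*sqrt(3633); poles of order 2, moduli -9/22 + (1/66)*sqrt(3633) and 9/22 + (1/66)*sqrt(3633).
The radius of convergence is the smallest modulus among the singular points: -9/22 + (1/66)*sqrt(3633).
The factor r**2 + 9*r/11 - 2/3 splits as (r - a)(r - a') with a = -9/22 - (1/66)*sqrt(3633), a' = -9/22 + (1/66)*sqrt(3633). At the order-2 pole a set g(r) = (r - a)^2*f(r) = [-17/32] / (r - a')^2.
Order-2 pole: residue = g'(a); g'(-9/22 - (1/66)*sqrt(3633)) = -(67881/23464336)*sqrt(3633), so the residue is -(67881/23464336)*sqrt(3633).
The factor r**2 + 9*r/11 - 2/3 splits as (r - a)(r - a') with a = -9/22 + (1/66)*sqrt(3633), a' = -9/22 - (1/66)*sqrt(3633). At the order-2 pole a set g(r) = (r - a)^2*f(r) = [-17/32] / (r - a')^2.
Order-2 pole: residue = g'(a); g'(-9/22 + (1/66)*sqrt(3633)) = (67881/23464336)*sqrt(3633), so the residue is (67881/23464336)*sqrt(3633).
List the singular points by increasing real part (a conjugate pair: the negative imaginary part first).


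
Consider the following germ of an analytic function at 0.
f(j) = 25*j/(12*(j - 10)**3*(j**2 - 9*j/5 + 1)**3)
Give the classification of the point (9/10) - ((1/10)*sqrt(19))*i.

The point is a pole of order 3.

The denominator factor j**2 - 9*j/5 + 1 vanishes at (9/10) - ((1/10)*sqrt(19))*i and appears to the power 3; the numerator there equals (15/8) - ((5/24)*sqrt(19))*i, nonzero, and no other factor vanishes.
Hence a pole whose order is the multiplicity, 3.


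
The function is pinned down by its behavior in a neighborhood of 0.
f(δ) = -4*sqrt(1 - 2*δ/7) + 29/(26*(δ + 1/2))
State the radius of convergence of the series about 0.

The radius of convergence is 1/2.

Denominator factor (δ + 1/2): pole of order 1 at -1/2, modulus 1/2.
Branch term (-4)*sqrt(1 - δ/(7/2)): its argument vanishes at δ = 7/2, a square-root branch point, modulus 7/2.
The radius of convergence is the smallest modulus among the singular points: 1/2.


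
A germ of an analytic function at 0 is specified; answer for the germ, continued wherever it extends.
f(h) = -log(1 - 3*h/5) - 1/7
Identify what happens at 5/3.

The term (-1)*log(1 - h/(5/3)) has argument 1 - 5/3/(5/3) = 0 at 5/3: a logarithmic (infinitely-sheeted) branch point; the remaining terms are analytic or single-valued there.

The point is a logarithmic branch point.


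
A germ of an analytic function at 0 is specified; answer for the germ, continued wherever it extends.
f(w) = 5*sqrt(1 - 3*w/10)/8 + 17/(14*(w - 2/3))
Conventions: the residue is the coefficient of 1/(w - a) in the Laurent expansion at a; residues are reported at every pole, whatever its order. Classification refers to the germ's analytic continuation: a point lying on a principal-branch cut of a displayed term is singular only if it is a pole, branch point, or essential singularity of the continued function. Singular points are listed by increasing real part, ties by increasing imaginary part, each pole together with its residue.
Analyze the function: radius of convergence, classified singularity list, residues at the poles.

Denominator factor (w - 2/3): pole of order 1 at 2/3, modulus 2/3.
Branch term (5/8)*sqrt(1 - w/(10/3)): its argument vanishes at w = 10/3, a square-root branch point, modulus 10/3.
The radius of convergence is the smallest modulus among the singular points: 2/3.
The branch term is analytic at 2/3 and contributes nothing to the residue; only the rational part matters.
At the order-1 pole 2/3 set g(w) = (w - (2/3))*(rational part) = 17/14.
Simple pole: residue = g(a) at a = 2/3, which is 17/14.
List the singular points by increasing real part (a conjugate pair: the negative imaginary part first).

Radius of convergence at 0: 2/3.
At 2/3: a pole of order 1; residue 17/14.
At 10/3: an algebraic (square-root) branch point.


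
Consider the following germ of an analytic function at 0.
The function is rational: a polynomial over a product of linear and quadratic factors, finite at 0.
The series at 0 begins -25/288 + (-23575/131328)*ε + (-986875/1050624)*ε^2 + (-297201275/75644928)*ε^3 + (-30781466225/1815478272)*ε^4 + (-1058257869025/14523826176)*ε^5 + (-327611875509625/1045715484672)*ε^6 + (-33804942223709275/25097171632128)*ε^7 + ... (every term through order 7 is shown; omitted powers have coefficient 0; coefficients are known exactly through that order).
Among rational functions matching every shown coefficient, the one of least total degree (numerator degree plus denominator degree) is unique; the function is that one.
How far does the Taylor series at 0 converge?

No rational of total degree below 5 reproduces all 8 coefficients; solving the [1/4] Pade equations on them gives f(ε) = (2/3 - 31*ε/38)/((ε + 12/5)**2*(ε**2 + 11*ε/2 - 4/3)), whose expansion matches every shown term.
Denominator factor (ε**2 + 11*ε/2 - 4/3): discriminant 427/12, real irrational roots -11/4 + (1/12)*sqrt(1281) and -11/4 - (1/12)*sqrt(1281); poles of order 1, moduli -11/4 + (1/12)*sqrt(1281) and 11/4 + (1/12)*sqrt(1281).
Denominator factor (ε + 12/5)^2: pole of order 2 at -12/5, modulus 12/5.
The radius of convergence is the smallest modulus among the singular points: -11/4 + (1/12)*sqrt(1281).

The radius of convergence is -11/4 + (1/12)*sqrt(1281).


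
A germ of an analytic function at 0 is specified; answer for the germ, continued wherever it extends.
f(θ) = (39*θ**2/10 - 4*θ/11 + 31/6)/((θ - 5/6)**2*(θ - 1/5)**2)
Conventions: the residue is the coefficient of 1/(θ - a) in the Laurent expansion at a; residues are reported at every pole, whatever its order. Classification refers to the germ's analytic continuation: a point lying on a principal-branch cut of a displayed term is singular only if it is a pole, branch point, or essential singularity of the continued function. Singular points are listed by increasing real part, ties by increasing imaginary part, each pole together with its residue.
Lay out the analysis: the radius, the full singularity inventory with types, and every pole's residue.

Denominator factor (θ - 5/6)^2: pole of order 2 at 5/6, modulus 5/6.
Denominator factor (θ - 1/5)^2: pole of order 2 at 1/5, modulus 1/5.
The radius of convergence is the smallest modulus among the singular points: 1/5.
At the order-2 pole 1/5 set g(θ) = (θ - (1/5))^2*f(θ) = (39*θ**2/10 - 4*θ/11 + 31/6)/(θ - 5/6)**2.
Order-2 pole: residue = g'(a); g'(1/5) = 3343500/75449, so the residue is 3343500/75449.
At the order-2 pole 5/6 set g(θ) = (θ - (5/6))^2*f(θ) = (39*θ**2/10 - 4*θ/11 + 31/6)/(θ - 1/5)**2.
Order-2 pole: residue = g'(a); g'(5/6) = -3343500/75449, so the residue is -3343500/75449.
List the singular points by increasing real part (a conjugate pair: the negative imaginary part first).

Radius of convergence at 0: 1/5.
At 1/5: a pole of order 2; residue 3343500/75449.
At 5/6: a pole of order 2; residue -3343500/75449.


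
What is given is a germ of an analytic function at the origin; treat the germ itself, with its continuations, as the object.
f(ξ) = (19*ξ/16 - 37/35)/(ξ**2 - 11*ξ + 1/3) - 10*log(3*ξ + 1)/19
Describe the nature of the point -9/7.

The point is a regular point.

Denominator factors: ξ**2 - 11*ξ + 1/3 = 2371/147 at ξ = -9/7 — none vanishes.
Branch term log(1 - ξ/(-1/3)): argument at -9/7 is -20/7, nonzero, so -9/7 is not its branch point (a point on a principal cut is still regular for the continued germ).
So the germ continues analytically to -9/7.


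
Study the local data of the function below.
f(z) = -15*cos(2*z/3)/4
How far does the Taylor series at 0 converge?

The radius of convergence is infinite.

The factor cos(2*z/3) is entire and contributes no finite singular point.
The polynomial part has no poles.
No finite singular points: the Taylor series at 0 converges everywhere.


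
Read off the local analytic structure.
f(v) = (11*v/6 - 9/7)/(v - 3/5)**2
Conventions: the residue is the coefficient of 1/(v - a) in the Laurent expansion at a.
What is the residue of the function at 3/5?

The residue is 11/6.

At the order-2 pole 3/5 set g(v) = (v - (3/5))^2*f(v) = 11*v/6 - 9/7.
Order-2 pole: residue = g'(a); g'(3/5) = 11/6, so the residue is 11/6.


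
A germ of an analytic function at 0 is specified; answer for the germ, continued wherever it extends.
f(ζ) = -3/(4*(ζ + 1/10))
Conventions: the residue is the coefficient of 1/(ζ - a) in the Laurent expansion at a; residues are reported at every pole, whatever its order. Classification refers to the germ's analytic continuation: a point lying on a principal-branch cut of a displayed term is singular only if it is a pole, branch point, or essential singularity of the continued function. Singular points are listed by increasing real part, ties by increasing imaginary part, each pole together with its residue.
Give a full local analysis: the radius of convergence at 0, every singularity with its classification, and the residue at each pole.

Denominator factor (ζ + 1/10): pole of order 1 at -1/10, modulus 1/10.
The radius of convergence is the smallest modulus among the singular points: 1/10.
At the order-1 pole -1/10 set g(ζ) = (ζ - (-1/10))*f(ζ) = -3/4.
Simple pole: residue = g(a) at a = -1/10, which is -3/4.

Radius of convergence at 0: 1/10.
At -1/10: a pole of order 1; residue -3/4.


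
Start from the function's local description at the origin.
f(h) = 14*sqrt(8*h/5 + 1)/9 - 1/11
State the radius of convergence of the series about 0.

The radius of convergence is 5/8.

Branch term (14/9)*sqrt(1 - h/(-5/8)): its argument vanishes at h = -5/8, a square-root branch point, modulus 5/8.
The radius of convergence is the smallest modulus among the singular points: 5/8.


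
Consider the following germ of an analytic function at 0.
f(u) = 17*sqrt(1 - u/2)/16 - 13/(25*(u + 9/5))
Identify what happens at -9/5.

The denominator factor u + 9/5 vanishes at -9/5 and appears to the power 1; the numerator there equals -13/25, nonzero, and no other factor vanishes.
The branch terms are analytic at this point.
Hence a pole whose order is the multiplicity, 1.

The point is a pole of order 1.


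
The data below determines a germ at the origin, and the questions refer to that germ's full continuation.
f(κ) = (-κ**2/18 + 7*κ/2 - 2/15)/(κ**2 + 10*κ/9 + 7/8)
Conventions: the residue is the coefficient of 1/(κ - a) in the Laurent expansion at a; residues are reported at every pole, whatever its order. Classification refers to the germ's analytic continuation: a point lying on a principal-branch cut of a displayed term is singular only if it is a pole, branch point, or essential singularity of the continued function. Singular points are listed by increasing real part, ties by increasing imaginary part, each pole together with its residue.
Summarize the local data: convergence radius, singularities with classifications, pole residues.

Radius of convergence at 0: (1/4)*sqrt(14).
At (-5/9) - ((1/36)*sqrt(734))*i: a pole of order 1; residue (577/324) - ((120341/2378160)*sqrt(734))*i.
At (-5/9) + ((1/36)*sqrt(734))*i: a pole of order 1; residue (577/324) + ((120341/2378160)*sqrt(734))*i.

Denominator factor (κ**2 + 10*κ/9 + 7/8): discriminant -367/162, complex-conjugate roots (-5/9) + ((1/36)*sqrt(734))*i and (-5/9) - ((1/36)*sqrt(734))*i; poles of order 1, moduli (1/4)*sqrt(14) and (1/4)*sqrt(14).
The radius of convergence is the smallest modulus among the singular points: (1/4)*sqrt(14).
The factor κ**2 + 10*κ/9 + 7/8 splits as (κ - a)(κ - a') with a = (-5/9) - ((1/36)*sqrt(734))*i, a' = (-5/9) + ((1/36)*sqrt(734))*i. At the order-1 pole a set g(κ) = (κ - a)*f(κ) = [-κ**2/18 + 7*κ/2 - 2/15] / (κ - a').
Simple pole: residue = g(a) at a = (-5/9) - ((1/36)*sqrt(734))*i, which is (577/324) - ((120341/2378160)*sqrt(734))*i.
The factor κ**2 + 10*κ/9 + 7/8 splits as (κ - a)(κ - a') with a = (-5/9) + ((1/36)*sqrt(734))*i, a' = (-5/9) - ((1/36)*sqrt(734))*i. At the order-1 pole a set g(κ) = (κ - a)*f(κ) = [-κ**2/18 + 7*κ/2 - 2/15] / (κ - a').
Simple pole: residue = g(a) at a = (-5/9) + ((1/36)*sqrt(734))*i, which is (577/324) + ((120341/2378160)*sqrt(734))*i.
List the singular points by increasing real part (a conjugate pair: the negative imaginary part first).


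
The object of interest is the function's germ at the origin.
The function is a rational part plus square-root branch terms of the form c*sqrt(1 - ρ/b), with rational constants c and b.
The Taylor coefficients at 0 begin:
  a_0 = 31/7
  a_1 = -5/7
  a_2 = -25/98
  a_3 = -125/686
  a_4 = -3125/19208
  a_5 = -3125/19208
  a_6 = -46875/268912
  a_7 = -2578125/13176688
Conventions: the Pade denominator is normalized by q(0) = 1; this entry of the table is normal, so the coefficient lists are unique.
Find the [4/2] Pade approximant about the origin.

Taylor coefficients needed (read off): a_0 = 31/7, a_1 = -5/7, a_2 = -25/98, a_3 = -125/686, a_4 = -3125/19208, a_5 = -3125/19208, a_6 = -46875/268912.
Write the denominator as Q(ρ) = 1 + q1*ρ + q2*ρ^2. Requiring Q*f - P = O(ρ^7) with deg P <= 4 kills the coefficients of ρ^5..ρ^6 in Q*f:
  ρ^5: a_5 + q1*a_4 + q2*a_3 = 0, i.e. -3125/19208 + (-3125/19208)*q1 + (-125/686)*q2 = 0.
  ρ^6: a_6 + q1*a_5 + q2*a_4 = 0, i.e. -46875/268912 + (-3125/19208)*q1 + (-3125/19208)*q2 = 0.
Solving this linear system: q1 = -5/3, q2 = 25/42.
The numerator is Q*f truncated at degree 4: P0 = a_0 = 31/7; P1 = a_1 + q1*a_0 = -170/21; P2 = a_2 + q1*a_1 + q2*a_0 = 25/7; P3 = a_3 + q1*a_2 + q2*a_1 = -125/686; P4 = a_4 + q1*a_3 + q2*a_2 = -625/57624.

The Pade approximant has numerator coefficients [31/7, -170/21, 25/7, -125/686, -625/57624]; denominator coefficients [1, -5/3, 25/42].


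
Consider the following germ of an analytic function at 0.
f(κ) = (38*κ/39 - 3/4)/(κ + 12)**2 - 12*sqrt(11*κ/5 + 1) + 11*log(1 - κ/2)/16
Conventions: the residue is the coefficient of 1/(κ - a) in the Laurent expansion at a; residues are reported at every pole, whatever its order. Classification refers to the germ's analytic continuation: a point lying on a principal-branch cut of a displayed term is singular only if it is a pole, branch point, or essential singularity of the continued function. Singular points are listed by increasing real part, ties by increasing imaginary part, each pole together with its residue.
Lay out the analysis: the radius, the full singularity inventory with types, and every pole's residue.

Radius of convergence at 0: 5/11.
At -12: a pole of order 2; residue 38/39.
At -5/11: an algebraic (square-root) branch point.
At 2: a logarithmic branch point.

Denominator factor (κ + 12)^2: pole of order 2 at -12, modulus 12.
Branch term (11/16)*log(1 - κ/(2)): its argument vanishes at κ = 2, a logarithmic branch point, modulus 2.
Branch term (-12)*sqrt(1 - κ/(-5/11)): its argument vanishes at κ = -5/11, a square-root branch point, modulus 5/11.
The radius of convergence is the smallest modulus among the singular points: 5/11.
The branch terms are analytic at -12 and contribute nothing to the residue; only the rational part matters.
At the order-2 pole -12 set g(κ) = (κ - (-12))^2*(rational part) = 38*κ/39 - 3/4.
Order-2 pole: residue = g'(a); g'(-12) = 38/39, so the residue is 38/39.
List the singular points by increasing real part (a conjugate pair: the negative imaginary part first).


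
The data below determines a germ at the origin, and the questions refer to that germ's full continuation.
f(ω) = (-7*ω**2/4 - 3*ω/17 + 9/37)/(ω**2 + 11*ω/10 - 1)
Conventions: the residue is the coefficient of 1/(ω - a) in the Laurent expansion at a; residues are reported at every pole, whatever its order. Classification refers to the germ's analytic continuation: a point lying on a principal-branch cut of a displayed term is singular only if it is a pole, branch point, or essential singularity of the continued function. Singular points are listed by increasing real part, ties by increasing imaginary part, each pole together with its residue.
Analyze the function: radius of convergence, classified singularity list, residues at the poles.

Radius of convergence at 0: -11/20 + (1/20)*sqrt(521).
At -11/20 - (1/20)*sqrt(521): a pole of order 1; residue 1189/1360 + (1242123/26216720)*sqrt(521).
At -11/20 + (1/20)*sqrt(521): a pole of order 1; residue 1189/1360 - (1242123/26216720)*sqrt(521).

Denominator factor (ω**2 + 11*ω/10 - 1): discriminant 521/100, real irrational roots -11/20 + (1/20)*sqrt(521) and -11/20 - (1/20)*sqrt(521); poles of order 1, moduli -11/20 + (1/20)*sqrt(521) and 11/20 + (1/20)*sqrt(521).
The radius of convergence is the smallest modulus among the singular points: -11/20 + (1/20)*sqrt(521).
The factor ω**2 + 11*ω/10 - 1 splits as (ω - a)(ω - a') with a = -11/20 - (1/20)*sqrt(521), a' = -11/20 + (1/20)*sqrt(521). At the order-1 pole a set g(ω) = (ω - a)*f(ω) = [-7*ω**2/4 - 3*ω/17 + 9/37] / (ω - a').
Simple pole: residue = g(a) at a = -11/20 - (1/20)*sqrt(521), which is 1189/1360 + (1242123/26216720)*sqrt(521).
The factor ω**2 + 11*ω/10 - 1 splits as (ω - a)(ω - a') with a = -11/20 + (1/20)*sqrt(521), a' = -11/20 - (1/20)*sqrt(521). At the order-1 pole a set g(ω) = (ω - a)*f(ω) = [-7*ω**2/4 - 3*ω/17 + 9/37] / (ω - a').
Simple pole: residue = g(a) at a = -11/20 + (1/20)*sqrt(521), which is 1189/1360 - (1242123/26216720)*sqrt(521).
List the singular points by increasing real part (a conjugate pair: the negative imaginary part first).
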